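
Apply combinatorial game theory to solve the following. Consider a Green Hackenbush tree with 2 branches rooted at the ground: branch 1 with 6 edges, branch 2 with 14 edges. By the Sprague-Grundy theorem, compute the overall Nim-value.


The tree has 2 branches from the ground vertex.
In Green Hackenbush, the Nim-value of a simple path of length k is k.
Branch 1: length 6, Nim-value = 6
Branch 2: length 14, Nim-value = 14
Total Nim-value = XOR of all branch values:
0 XOR 6 = 6
6 XOR 14 = 8
Nim-value of the tree = 8

8


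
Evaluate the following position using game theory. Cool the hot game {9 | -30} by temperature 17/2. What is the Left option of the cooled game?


Original game: {9 | -30} (a switch {a | b} with a > b).
Cooling by t (for t below the temperature (a - b)/2 = 39/2) taxes each move by t: {a | b} cooled by t is {a - t | b + t}.
Cooling amount: t = 17/2
Cooled Left option: 9 - 17/2 = 1/2
Cooled Right option: -30 + 17/2 = -43/2
Cooled game: {1/2 | -43/2}
Left option = 1/2

1/2


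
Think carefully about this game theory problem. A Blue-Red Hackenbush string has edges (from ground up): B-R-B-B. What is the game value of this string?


Edges (from ground): B-R-B-B
By Berlekamp's sign-expansion rule, a Blue-Red Hackenbush stalk has the value of the surreal number whose sign sequence is the edge sequence with B -> + and R -> -.
Sign sequence: +-++
Trace the sign expansion in the surreal number tree, starting from 0:
Edge 1: B (sign +) -> bounds (0, +inf), value = 1
Edge 2: R (sign -) -> bounds (0, 1), value = 1/2
Edge 3: B (sign +) -> bounds (1/2, 1), value = 3/4
Edge 4: B (sign +) -> bounds (3/4, 1), value = 7/8
Game value = 7/8

7/8


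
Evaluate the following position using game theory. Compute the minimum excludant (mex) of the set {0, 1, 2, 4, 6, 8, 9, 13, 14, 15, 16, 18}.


Set = {0, 1, 2, 4, 6, 8, 9, 13, 14, 15, 16, 18}
0 is in the set.
1 is in the set.
2 is in the set.
3 is NOT in the set. This is the mex.
mex = 3

3


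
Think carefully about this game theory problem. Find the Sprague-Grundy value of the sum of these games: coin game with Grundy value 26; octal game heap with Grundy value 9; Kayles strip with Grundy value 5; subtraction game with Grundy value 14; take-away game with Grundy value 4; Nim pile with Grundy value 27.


By the Sprague-Grundy theorem, the Grundy value of a sum of games is the XOR of individual Grundy values.
coin game: Grundy value = 26. Running XOR: 0 XOR 26 = 26
octal game heap: Grundy value = 9. Running XOR: 26 XOR 9 = 19
Kayles strip: Grundy value = 5. Running XOR: 19 XOR 5 = 22
subtraction game: Grundy value = 14. Running XOR: 22 XOR 14 = 24
take-away game: Grundy value = 4. Running XOR: 24 XOR 4 = 28
Nim pile: Grundy value = 27. Running XOR: 28 XOR 27 = 7
The combined Grundy value is 7.

7


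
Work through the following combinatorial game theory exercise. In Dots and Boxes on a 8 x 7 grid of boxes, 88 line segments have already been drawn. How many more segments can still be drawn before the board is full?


Grid: 8 x 7 boxes, i.e. 9 rows and 8 columns of dots.
Horizontal edges: (rows + 1) * cols = 9 * 7 = 63
Vertical edges: rows * (cols + 1) = 8 * 8 = 64
Total edges: 63 + 64 = 127
Edges drawn: 88
Remaining: 127 - 88 = 39

39


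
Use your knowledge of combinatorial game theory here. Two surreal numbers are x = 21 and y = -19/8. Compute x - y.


x = 21, y = -19/8
Converting to common denominator: 8
x = 168/8, y = -19/8
x - y = 21 - -19/8 = 187/8

187/8


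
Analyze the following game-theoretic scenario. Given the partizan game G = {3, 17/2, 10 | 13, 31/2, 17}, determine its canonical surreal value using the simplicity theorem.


Left options: {3, 17/2, 10}, max = 10
Right options: {13, 31/2, 17}, min = 13
All options are numbers and max(Left) < min(Right), so by the simplicity theorem the value is the simplest (earliest-born) number strictly between 10 and 13.
Integers 11 through 12 all lie strictly between 10 and 13.
Among integers, the simplest (lowest birthday = smallest |n|; 0 is born on day 0, +-n on day n) is 11.
No non-integer in the interval can be simpler: if x is a non-integer in the interval, then floor(x) or ceil(x) also lies in the interval (the interval contains an integer), and both are proper prefixes of x's sign expansion, i.e. born earlier. So the game value is 11.
Game value = 11

11


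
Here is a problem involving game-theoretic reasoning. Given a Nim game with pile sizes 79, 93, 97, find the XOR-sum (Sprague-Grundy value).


We need the XOR (exclusive or) of all pile sizes.
After XOR-ing pile 1 (size 79): 0 XOR 79 = 79
After XOR-ing pile 2 (size 93): 79 XOR 93 = 18
After XOR-ing pile 3 (size 97): 18 XOR 97 = 115
The Nim-value of this position is 115.

115


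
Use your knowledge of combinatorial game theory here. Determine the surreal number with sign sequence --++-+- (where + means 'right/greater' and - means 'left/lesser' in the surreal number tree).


Sign expansion: --++-+-
Rule: track bounds (lo, hi), initially (-inf, +inf). On '+', the current value becomes lo and we move to the simplest number in (value, hi): value + 1 if hi = +inf, otherwise the midpoint (value + hi)/2. On '-', the current value becomes hi and we move to value - 1 if lo = -inf, otherwise the midpoint (lo + value)/2.
Start at 0.
Step 1: sign = -, move left. Bounds: (-inf, 0). Value = -1
Step 2: sign = -, move left. Bounds: (-inf, -1). Value = -2
Step 3: sign = +, move right. Bounds: (-2, -1). Value = -3/2
Step 4: sign = +, move right. Bounds: (-3/2, -1). Value = -5/4
Step 5: sign = -, move left. Bounds: (-3/2, -5/4). Value = -11/8
Step 6: sign = +, move right. Bounds: (-11/8, -5/4). Value = -21/16
Step 7: sign = -, move left. Bounds: (-11/8, -21/16). Value = -43/32
The surreal number with sign expansion --++-+- is -43/32.

-43/32


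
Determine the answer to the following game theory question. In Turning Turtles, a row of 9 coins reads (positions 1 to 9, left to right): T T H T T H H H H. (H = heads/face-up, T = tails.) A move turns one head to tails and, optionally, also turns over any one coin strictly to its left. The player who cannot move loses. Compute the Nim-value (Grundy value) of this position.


Coins: T T H T T H H H H
Key fact: a single head at position k behaves exactly like a Nim heap of size k (turning it to T and optionally flipping a coin at j < k corresponds to moving the heap from k to j, or to 0), and heads combine as a disjunctive sum (two heads at the same place would cancel, matching j XOR j = 0). So the Nim-value is the XOR of the 1-indexed positions of the heads.
Face-up positions (1-indexed): [3, 6, 7, 8, 9]
XOR 0 with 3: 0 XOR 3 = 3
XOR 3 with 6: 3 XOR 6 = 5
XOR 5 with 7: 5 XOR 7 = 2
XOR 2 with 8: 2 XOR 8 = 10
XOR 10 with 9: 10 XOR 9 = 3
Nim-value = 3

3


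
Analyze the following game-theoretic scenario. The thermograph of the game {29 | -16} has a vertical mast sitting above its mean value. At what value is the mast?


Game = {29 | -16}, a switch {a | b} with numbers a > b.
Its thermograph has left wall a - t and right wall b + t, which meet at t = (a - b)/2, where both equal (a + b)/2. So the mast (mean value) is at (a + b)/2.
Mean = (29 + (-16))/2 = 13/2 = 13/2

13/2


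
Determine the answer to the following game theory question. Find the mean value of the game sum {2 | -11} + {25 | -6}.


G1 = {2 | -11}, G2 = {25 | -6}
Each is a switch {a | b} with numbers a > b; its mean value is (a + b)/2, and mean value is additive over game sums: m(G1 + G2) = m(G1) + m(G2).
Mean of G1 = (2 + (-11))/2 = -9/2 = -9/2
Mean of G2 = (25 + (-6))/2 = 19/2 = 19/2
Mean of G1 + G2 = -9/2 + 19/2 = 5

5


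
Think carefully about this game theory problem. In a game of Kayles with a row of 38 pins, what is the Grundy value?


Kayles: a move removes 1 or 2 adjacent pins from a contiguous row.
Removing pins from a row of k leaves two independent rows (a, b) with a + b = k - 1 (one pin) or a + b = k - 2 (two pins); an end removal gives a = 0.
By Sprague-Grundy, G(k) = mex{ G(a) XOR G(b) } over all these splits. G(0) = 0.
G(1): splits (0,0):0^0=0 -> mex({0}) = 1
G(2): splits (0,1):0^1=1 (0,0):0^0=0 -> mex({0, 1}) = 2
G(3): splits (0,2):0^2=2 (1,1):1^1=0 (0,1):0^1=1 -> mex({0, 1, 2}) = 3
G(4): splits (0,3):0^3=3 (1,2):1^2=3 (0,2):0^2=2 (1,1):1^1=0 -> mex({0, 2, 3}) = 1
G(5): splits (0,4):0^1=1 (1,3):1^3=2 (2,2):2^2=0 (0,3):0^3=3 (1,2):1^2=3 -> mex({0, 1, 2, 3}) = 4
G(6) = mex({0, 1, 2, 4}) = 3
G(7) = mex({0, 1, 3, 4, 5}) = 2
G(8) = mex({0, 2, 3, 5, 6}) = 1
G(9) = mex({0, 1, 2, 3, 6, 7}) = 4
G(10) = mex({0, 1, 3, 4, 5, 7}) = 2
G(11) = mex({0, 1, 2, 3, 4, 5}) = 6
G(12) = mex({0, 1, 2, 3, 5, 6, 7}) = 4
G(13) = mex({0, 2, 3, 4, 6, 7}) = 1
G(14) = mex({0, 1, 4, 5, 6, 7}) = 2
G(15) = mex({0, 1, 2, 3, 4, 5, 6}) = 7
G(16) = mex({0, 2, 3, 5, 6, 7}) = 1
G(17) = mex({0, 1, 2, 3, 5, 6, 7}) = 4
G(18) = mex({0, 1, 2, 4, 5, 6}) = 3
G(19) = mex({0, 1, 3, 4, 5, 7}) = 2
G(20) = mex({0, 2, 3, 4, 5, 6, 7}) = 1
G(21) = mex({0, 1, 2, 3, 5, 6, 7}) = 4
G(22) = mex({0, 1, 2, 3, 4, 5, 7}) = 6
G(23) = mex({0, 1, 2, 3, 4, 5, 6}) = 7
G(24) = mex({0, 1, 2, 3, 5, 6, 7}) = 4
G(25) = mex({0, 2, 3, 4, 6, 7}) = 1
G(26) = mex({0, 1, 3, 4, 5, 6, 7}) = 2
G(27) = mex({0, 1, 2, 3, 4, 5, 6, 7}) = 8
G(28) = mex({0, 1, 2, 3, 4, 6, 7, 8}) = 5
G(29) = mex({0, 1, 2, 3, 5, 6, 7, 8, 9}) = 4
G(30) = mex({0, 1, 2, 3, 4, 5, 6, 9, 10}) = 7
G(31) = mex({0, 1, 3, 4, 5, 7, 10, 11}) = 2
G(32) = mex({0, 2, 3, 4, 5, 6, 7, 9, 11}) = 1
G(33) = mex({0, 1, 2, 3, 4, 5, 6, 7, 9, 12}) = 8
G(34) = mex({0, 1, 2, 3, 4, 5, 7, 8, 11, 12}) = 6
G(35) = mex({0, 1, 2, 3, 4, 5, 6, 8, 9, 10, 11}) = 7
G(36) = mex({0, 1, 2, 3, 5, 6, 7, 9, 10}) = 4
G(37) = mex({0, 2, 3, 4, 6, 7, 9, 10, 11, 12}) = 1
G(38) = mex({0, 1, 3, 4, 5, 6, 7, 9, 10, 11, 12}) = 2
Therefore G(38) = 2.

2


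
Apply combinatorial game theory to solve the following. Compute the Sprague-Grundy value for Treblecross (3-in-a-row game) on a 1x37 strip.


Treblecross: place X on empty cells; 3-in-a-row wins.
Playing within two cells of an existing X lets the opponent win at once, so sensible play treats the cells i-2..i+2 around each X as dead. The player left with no safe cell loses, so this is a normal-play take-away game on strips of safe cells.
Placing X at cell i (0-indexed) of a strip of k safe cells leaves independent strips of sizes max(0, i-2) and max(0, k-i-3). Hence G(k) = mex{ G(max(0,i-2)) XOR G(max(0,k-i-3)) : 0 <= i < k }, with G(0) = 0.
G(1): splits (0,0):0^0=0 -> mex({0}) = 1
G(2): splits (0,0):0^0=0 -> mex({0}) = 1
G(3): splits (0,0):0^0=0 -> mex({0}) = 1
G(4): splits (0,1):0^1=1 (0,0):0^0=0 -> mex({0, 1}) = 2
G(5): splits (0,2):0^1=1 (0,1):0^1=1 (0,0):0^0=0 -> mex({0, 1}) = 2
G(6) = mex({1}) = 0
G(7) = mex({0, 1, 2}) = 3
G(8) = mex({0, 1, 2}) = 3
G(9) = mex({0, 2}) = 1
G(10) = mex({0, 2, 3}) = 1
G(11) = mex({0, 3}) = 1
G(12) = mex({1, 3}) = 0
G(13) = mex({0, 1, 2, 3}) = 4
G(14) = mex({0, 1, 2}) = 3
G(15) = mex({0, 1, 2}) = 3
G(16) = mex({0, 1, 2, 4}) = 3
G(17) = mex({0, 1, 3, 4}) = 2
G(18) = mex({0, 1, 3, 4}) = 2
G(19) = mex({0, 1, 3, 5}) = 2
G(20) = mex({0, 1, 2, 3, 5}) = 4
G(21) = mex({0, 1, 2, 3, 5}) = 4
G(22) = mex({1, 2, 6}) = 0
G(23) = mex({0, 1, 2, 3, 4, 6}) = 5
G(24) = mex({0, 1, 2, 3, 4}) = 5
G(25) = mex({0, 1, 3, 4, 7}) = 2
G(26) = mex({0, 1, 3, 4, 5, 7}) = 2
G(27) = mex({0, 1, 3, 5}) = 2
G(28) = mex({0, 1, 2, 5}) = 3
G(29) = mex({0, 1, 2, 4, 5, 6}) = 3
G(30) = mex({1, 2, 4, 6}) = 0
G(31) = mex({0, 1, 2, 3, 4, 6}) = 5
G(32) = mex({1, 2, 3, 4, 7}) = 0
G(33) = mex({0, 3, 7}) = 1
G(34) = mex({0, 2, 3, 5, 7}) = 1
G(35) = mex({0, 2, 3, 5, 6}) = 1
G(36) = mex({0, 1, 2, 5, 6}) = 3
G(37) = mex({0, 1, 2, 4, 5, 6}) = 3
Therefore G(37) = 3.

3


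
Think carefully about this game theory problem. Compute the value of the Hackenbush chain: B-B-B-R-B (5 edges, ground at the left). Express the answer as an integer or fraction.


Edges (from ground): B-B-B-R-B
By Berlekamp's sign-expansion rule, a Blue-Red Hackenbush stalk has the value of the surreal number whose sign sequence is the edge sequence with B -> + and R -> -.
Sign sequence: +++-+
Trace the sign expansion in the surreal number tree, starting from 0:
Edge 1: B (sign +) -> bounds (0, +inf), value = 1
Edge 2: B (sign +) -> bounds (1, +inf), value = 2
Edge 3: B (sign +) -> bounds (2, +inf), value = 3
Edge 4: R (sign -) -> bounds (2, 3), value = 5/2
Edge 5: B (sign +) -> bounds (5/2, 3), value = 11/4
Game value = 11/4

11/4


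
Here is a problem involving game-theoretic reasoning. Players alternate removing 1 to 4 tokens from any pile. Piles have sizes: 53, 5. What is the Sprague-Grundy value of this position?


Subtraction set: {1, 2, 3, 4}
For this subtraction set, G(n) = n mod 5 (period = max + 1 = 5).
Pile 1 (size 53): G(53) = 53 mod 5 = 3
Pile 2 (size 5): G(5) = 5 mod 5 = 0
Total Grundy value = XOR of all: 3 XOR 0 = 3

3


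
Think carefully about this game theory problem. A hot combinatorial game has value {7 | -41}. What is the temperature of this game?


The game is {7 | -41}, a switch {a | b} with numbers a > b.
Cooling {a | b} by t gives {a - t | b + t}, which stops being hot when a - t = b + t, i.e. at t = (a - b)/2. So the temperature of a switch is (a - b)/2.
Temperature = (Left option - Right option) / 2
= (7 - (-41)) / 2
= 48 / 2
= 24

24


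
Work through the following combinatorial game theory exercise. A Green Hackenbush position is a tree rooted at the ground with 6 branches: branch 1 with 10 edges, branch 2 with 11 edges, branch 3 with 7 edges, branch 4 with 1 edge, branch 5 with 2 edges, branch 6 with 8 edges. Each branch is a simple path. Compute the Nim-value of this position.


The tree has 6 branches from the ground vertex.
In Green Hackenbush, the Nim-value of a simple path of length k is k.
Branch 1: length 10, Nim-value = 10
Branch 2: length 11, Nim-value = 11
Branch 3: length 7, Nim-value = 7
Branch 4: length 1, Nim-value = 1
Branch 5: length 2, Nim-value = 2
Branch 6: length 8, Nim-value = 8
Total Nim-value = XOR of all branch values:
0 XOR 10 = 10
10 XOR 11 = 1
1 XOR 7 = 6
6 XOR 1 = 7
7 XOR 2 = 5
5 XOR 8 = 13
Nim-value of the tree = 13

13


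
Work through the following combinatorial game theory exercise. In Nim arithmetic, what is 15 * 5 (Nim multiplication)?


Nim multiplication is bilinear over XOR: (u XOR v) * w = (u*w) XOR (v*w).
So we split each operand into its bit components and XOR the pairwise Nim products.
15 = 1 + 2 + 4 + 8 (as XOR of powers of 2).
5 = 1 + 4 (as XOR of powers of 2).
Using the standard Nim-product table on single bits:
  2*2 = 3,   2*4 = 8,   2*8 = 12,
  4*4 = 6,   4*8 = 11,  8*8 = 13,
and  1*x = x (identity), k*l = l*k (commutative).
Pairwise Nim products:
  1 * 1 = 1
  1 * 4 = 4
  2 * 1 = 2
  2 * 4 = 8
  4 * 1 = 4
  4 * 4 = 6
  8 * 1 = 8
  8 * 4 = 11
XOR them: 1 XOR 4 XOR 2 XOR 8 XOR 4 XOR 6 XOR 8 XOR 11 = 14.
Result: 15 * 5 = 14 (in Nim).

14


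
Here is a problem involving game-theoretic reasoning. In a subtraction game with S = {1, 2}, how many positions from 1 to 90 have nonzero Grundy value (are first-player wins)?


Subtraction set S = {1, 2}, so G(n) = n mod 3.
G(n) = 0 when n is a multiple of 3.
Multiples of 3 in [1, 90]: 30
N-positions (nonzero Grundy) = 90 - 30 = 60

60


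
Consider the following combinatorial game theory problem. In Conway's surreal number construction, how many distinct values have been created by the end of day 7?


Day 0: {|} = 0 is born. Count = 1.
Day n: the number of surreal numbers born by day n is 2^(n+1) - 1.
By day 0: 2^1 - 1 = 1
By day 1: 2^2 - 1 = 3
By day 2: 2^3 - 1 = 7
By day 3: 2^4 - 1 = 15
By day 4: 2^5 - 1 = 31
By day 5: 2^6 - 1 = 63
By day 6: 2^7 - 1 = 127
By day 7: 2^8 - 1 = 255
By day 7: 255 surreal numbers.

255


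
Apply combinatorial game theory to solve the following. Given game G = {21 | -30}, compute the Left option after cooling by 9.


Original game: {21 | -30} (a switch {a | b} with a > b).
Cooling by t (for t below the temperature (a - b)/2 = 51/2) taxes each move by t: {a | b} cooled by t is {a - t | b + t}.
Cooling amount: t = 9
Cooled Left option: 21 - 9 = 12
Cooled Right option: -30 + 9 = -21
Cooled game: {12 | -21}
Left option = 12

12


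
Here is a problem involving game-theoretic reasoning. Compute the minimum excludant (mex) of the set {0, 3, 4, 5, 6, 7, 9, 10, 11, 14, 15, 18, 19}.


Set = {0, 3, 4, 5, 6, 7, 9, 10, 11, 14, 15, 18, 19}
0 is in the set.
1 is NOT in the set. This is the mex.
mex = 1

1


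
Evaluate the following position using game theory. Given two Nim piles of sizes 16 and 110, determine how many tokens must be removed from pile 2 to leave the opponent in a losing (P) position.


Piles: 16 and 110
Current XOR: 16 XOR 110 = 126 (non-zero, so this is an N-position).
To make the XOR zero, we need to find a move that balances the piles.
For pile 2 (size 110): target = 110 XOR 126 = 16
We reduce pile 2 from 110 to 16.
Tokens removed: 110 - 16 = 94
Verification: 16 XOR 16 = 0

94


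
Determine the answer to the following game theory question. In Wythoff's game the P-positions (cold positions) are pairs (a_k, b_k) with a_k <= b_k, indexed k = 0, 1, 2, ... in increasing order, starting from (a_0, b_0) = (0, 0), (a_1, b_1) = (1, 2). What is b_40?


By Wythoff's theorem, a_k = floor(k * phi) and b_k = floor(k * phi^2) = a_k + k, where phi = (1 + sqrt(5))/2 is the golden ratio.
phi = (1 + sqrt(5))/2 = 1.618034
phi^2 = phi + 1 = 2.618034
k = 40
k * phi^2 = 40 * 2.618034 = 104.721360
b_40 = floor(k * phi^2) = 104 (check: a_40 + k = 64 + 40 = 104)

104


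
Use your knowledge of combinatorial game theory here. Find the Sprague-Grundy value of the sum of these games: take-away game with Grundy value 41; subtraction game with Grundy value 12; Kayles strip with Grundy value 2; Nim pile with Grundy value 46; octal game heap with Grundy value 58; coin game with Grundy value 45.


By the Sprague-Grundy theorem, the Grundy value of a sum of games is the XOR of individual Grundy values.
take-away game: Grundy value = 41. Running XOR: 0 XOR 41 = 41
subtraction game: Grundy value = 12. Running XOR: 41 XOR 12 = 37
Kayles strip: Grundy value = 2. Running XOR: 37 XOR 2 = 39
Nim pile: Grundy value = 46. Running XOR: 39 XOR 46 = 9
octal game heap: Grundy value = 58. Running XOR: 9 XOR 58 = 51
coin game: Grundy value = 45. Running XOR: 51 XOR 45 = 30
The combined Grundy value is 30.

30


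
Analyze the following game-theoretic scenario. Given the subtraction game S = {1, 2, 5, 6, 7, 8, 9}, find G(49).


The subtraction set is S = {1, 2, 5, 6, 7, 8, 9}.
G(k) = mex{ G(k - s) : s in S, s <= k }. We compute iteratively: G(0) = 0.
G(1) = mex({0}) = 1
G(2) = mex({0, 1}) = 2
G(3) = mex({1, 2}) = 0
G(4) = mex({0, 2}) = 1
G(5) = mex({0, 1}) = 2
G(6) = mex({0, 1, 2}) = 3
G(7) = mex({0, 1, 2, 3}) = 4
G(8) = mex({0, 1, 2, 3, 4}) = 5
G(9) = mex({0, 1, 2, 4, 5}) = 3
G(10) = mex({0, 1, 2, 3, 5}) = 4
G(11) = mex({0, 1, 2, 3, 4}) = 5
G(12) = mex({0, 1, 2, 3, 4, 5}) = 6
G(13) = mex({1, 2, 3, 4, 5, 6}) = 0
G(14) = mex({0, 2, 3, 4, 5, 6}) = 1
G(15) = mex({0, 1, 3, 4, 5}) = 2
G(16) = mex({1, 2, 3, 4, 5}) = 0
G(17) = mex({0, 2, 3, 4, 5, 6}) = 1
G(18) = mex({0, 1, 3, 4, 5, 6}) = 2
G(19) = mex({0, 1, 2, 4, 5, 6}) = 3
G(20) = mex({0, 1, 2, 3, 5, 6}) = 4
G(21) = mex({0, 1, 2, 3, 4, 6}) = 5
Observe that G(13)..G(21) = 0, 1, 2, 0, 1, 2, 3, 4, 5 repeats G(0)..G(8) = 0, 1, 2, 0, 1, 2, 3, 4, 5.
For k >= max(S) = 9, G(k) is determined by the previous 9 values G(k-9)..G(k-1); a window of 9 consecutive values has recurred shifted by 13, so by induction G(k + 13) = G(k) for all k >= 0: the sequence is periodic from the start with period 13.
One period: G(0..12) = 0, 1, 2, 0, 1, 2, 3, 4, 5, 3, 4, 5, 6.
49 mod 13 = 10, so G(49) = G(10) = 4.

4


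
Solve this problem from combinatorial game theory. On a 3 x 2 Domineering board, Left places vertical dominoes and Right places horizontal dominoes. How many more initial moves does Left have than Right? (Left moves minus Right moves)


Board is 3 x 2 (rows x cols).
Left (vertical) placements: (rows-1) * cols = 2 * 2 = 4
Right (horizontal) placements: rows * (cols-1) = 3 * 1 = 3
Advantage = Left - Right = 4 - 3 = 1

1


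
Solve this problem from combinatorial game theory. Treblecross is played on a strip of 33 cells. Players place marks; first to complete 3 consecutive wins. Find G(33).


Treblecross: place X on empty cells; 3-in-a-row wins.
Playing within two cells of an existing X lets the opponent win at once, so sensible play treats the cells i-2..i+2 around each X as dead. The player left with no safe cell loses, so this is a normal-play take-away game on strips of safe cells.
Placing X at cell i (0-indexed) of a strip of k safe cells leaves independent strips of sizes max(0, i-2) and max(0, k-i-3). Hence G(k) = mex{ G(max(0,i-2)) XOR G(max(0,k-i-3)) : 0 <= i < k }, with G(0) = 0.
G(1): splits (0,0):0^0=0 -> mex({0}) = 1
G(2): splits (0,0):0^0=0 -> mex({0}) = 1
G(3): splits (0,0):0^0=0 -> mex({0}) = 1
G(4): splits (0,1):0^1=1 (0,0):0^0=0 -> mex({0, 1}) = 2
G(5): splits (0,2):0^1=1 (0,1):0^1=1 (0,0):0^0=0 -> mex({0, 1}) = 2
G(6) = mex({1}) = 0
G(7) = mex({0, 1, 2}) = 3
G(8) = mex({0, 1, 2}) = 3
G(9) = mex({0, 2}) = 1
G(10) = mex({0, 2, 3}) = 1
G(11) = mex({0, 3}) = 1
G(12) = mex({1, 3}) = 0
G(13) = mex({0, 1, 2, 3}) = 4
G(14) = mex({0, 1, 2}) = 3
G(15) = mex({0, 1, 2}) = 3
G(16) = mex({0, 1, 2, 4}) = 3
G(17) = mex({0, 1, 3, 4}) = 2
G(18) = mex({0, 1, 3, 4}) = 2
G(19) = mex({0, 1, 3, 5}) = 2
G(20) = mex({0, 1, 2, 3, 5}) = 4
G(21) = mex({0, 1, 2, 3, 5}) = 4
G(22) = mex({1, 2, 6}) = 0
G(23) = mex({0, 1, 2, 3, 4, 6}) = 5
G(24) = mex({0, 1, 2, 3, 4}) = 5
G(25) = mex({0, 1, 3, 4, 7}) = 2
G(26) = mex({0, 1, 3, 4, 5, 7}) = 2
G(27) = mex({0, 1, 3, 5}) = 2
G(28) = mex({0, 1, 2, 5}) = 3
G(29) = mex({0, 1, 2, 4, 5, 6}) = 3
G(30) = mex({1, 2, 4, 6}) = 0
G(31) = mex({0, 1, 2, 3, 4, 6}) = 5
G(32) = mex({1, 2, 3, 4, 7}) = 0
G(33) = mex({0, 3, 7}) = 1
Therefore G(33) = 1.

1


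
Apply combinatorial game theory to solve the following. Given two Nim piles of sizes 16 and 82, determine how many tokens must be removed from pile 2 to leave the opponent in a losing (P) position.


Piles: 16 and 82
Current XOR: 16 XOR 82 = 66 (non-zero, so this is an N-position).
To make the XOR zero, we need to find a move that balances the piles.
For pile 2 (size 82): target = 82 XOR 66 = 16
We reduce pile 2 from 82 to 16.
Tokens removed: 82 - 16 = 66
Verification: 16 XOR 16 = 0

66


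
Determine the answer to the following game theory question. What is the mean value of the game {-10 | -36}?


Game = {-10 | -36}, a switch {a | b} with numbers a > b.
Its thermograph has left wall a - t and right wall b + t, which meet at t = (a - b)/2, where both equal (a + b)/2. So the mast (mean value) is at (a + b)/2.
Mean = (-10 + (-36))/2 = -46/2 = -23

-23


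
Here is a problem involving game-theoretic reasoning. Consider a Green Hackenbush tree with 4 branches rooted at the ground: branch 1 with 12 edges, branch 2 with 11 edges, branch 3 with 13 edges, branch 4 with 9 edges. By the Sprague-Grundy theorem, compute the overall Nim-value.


The tree has 4 branches from the ground vertex.
In Green Hackenbush, the Nim-value of a simple path of length k is k.
Branch 1: length 12, Nim-value = 12
Branch 2: length 11, Nim-value = 11
Branch 3: length 13, Nim-value = 13
Branch 4: length 9, Nim-value = 9
Total Nim-value = XOR of all branch values:
0 XOR 12 = 12
12 XOR 11 = 7
7 XOR 13 = 10
10 XOR 9 = 3
Nim-value of the tree = 3

3


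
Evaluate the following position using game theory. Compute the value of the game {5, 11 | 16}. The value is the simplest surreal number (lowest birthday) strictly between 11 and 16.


Left options: {5, 11}, max = 11
Right options: {16}, min = 16
All options are numbers and max(Left) < min(Right), so by the simplicity theorem the value is the simplest (earliest-born) number strictly between 11 and 16.
Integers 12 through 15 all lie strictly between 11 and 16.
Among integers, the simplest (lowest birthday = smallest |n|; 0 is born on day 0, +-n on day n) is 12.
No non-integer in the interval can be simpler: if x is a non-integer in the interval, then floor(x) or ceil(x) also lies in the interval (the interval contains an integer), and both are proper prefixes of x's sign expansion, i.e. born earlier. So the game value is 12.
Game value = 12

12


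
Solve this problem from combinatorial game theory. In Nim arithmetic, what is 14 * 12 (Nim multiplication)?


Nim multiplication is bilinear over XOR: (u XOR v) * w = (u*w) XOR (v*w).
So we split each operand into its bit components and XOR the pairwise Nim products.
14 = 2 + 4 + 8 (as XOR of powers of 2).
12 = 4 + 8 (as XOR of powers of 2).
Using the standard Nim-product table on single bits:
  2*2 = 3,   2*4 = 8,   2*8 = 12,
  4*4 = 6,   4*8 = 11,  8*8 = 13,
and  1*x = x (identity), k*l = l*k (commutative).
Pairwise Nim products:
  2 * 4 = 8
  2 * 8 = 12
  4 * 4 = 6
  4 * 8 = 11
  8 * 4 = 11
  8 * 8 = 13
XOR them: 8 XOR 12 XOR 6 XOR 11 XOR 11 XOR 13 = 15.
Result: 14 * 12 = 15 (in Nim).

15


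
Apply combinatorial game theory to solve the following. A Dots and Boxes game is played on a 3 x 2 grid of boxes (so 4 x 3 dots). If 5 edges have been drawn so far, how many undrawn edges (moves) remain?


Grid: 3 x 2 boxes, i.e. 4 rows and 3 columns of dots.
Horizontal edges: (rows + 1) * cols = 4 * 2 = 8
Vertical edges: rows * (cols + 1) = 3 * 3 = 9
Total edges: 8 + 9 = 17
Edges drawn: 5
Remaining: 17 - 5 = 12

12


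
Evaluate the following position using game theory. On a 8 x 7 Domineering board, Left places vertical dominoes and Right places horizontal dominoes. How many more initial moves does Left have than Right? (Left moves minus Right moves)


Board is 8 x 7 (rows x cols).
Left (vertical) placements: (rows-1) * cols = 7 * 7 = 49
Right (horizontal) placements: rows * (cols-1) = 8 * 6 = 48
Advantage = Left - Right = 49 - 48 = 1

1


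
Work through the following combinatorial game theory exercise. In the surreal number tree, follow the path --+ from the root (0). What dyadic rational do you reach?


Sign expansion: --+
Rule: track bounds (lo, hi), initially (-inf, +inf). On '+', the current value becomes lo and we move to the simplest number in (value, hi): value + 1 if hi = +inf, otherwise the midpoint (value + hi)/2. On '-', the current value becomes hi and we move to value - 1 if lo = -inf, otherwise the midpoint (lo + value)/2.
Start at 0.
Step 1: sign = -, move left. Bounds: (-inf, 0). Value = -1
Step 2: sign = -, move left. Bounds: (-inf, -1). Value = -2
Step 3: sign = +, move right. Bounds: (-2, -1). Value = -3/2
The surreal number with sign expansion --+ is -3/2.

-3/2


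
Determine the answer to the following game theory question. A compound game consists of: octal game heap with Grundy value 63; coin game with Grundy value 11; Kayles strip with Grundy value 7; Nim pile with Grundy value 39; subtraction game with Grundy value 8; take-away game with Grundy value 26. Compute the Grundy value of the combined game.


By the Sprague-Grundy theorem, the Grundy value of a sum of games is the XOR of individual Grundy values.
octal game heap: Grundy value = 63. Running XOR: 0 XOR 63 = 63
coin game: Grundy value = 11. Running XOR: 63 XOR 11 = 52
Kayles strip: Grundy value = 7. Running XOR: 52 XOR 7 = 51
Nim pile: Grundy value = 39. Running XOR: 51 XOR 39 = 20
subtraction game: Grundy value = 8. Running XOR: 20 XOR 8 = 28
take-away game: Grundy value = 26. Running XOR: 28 XOR 26 = 6
The combined Grundy value is 6.

6


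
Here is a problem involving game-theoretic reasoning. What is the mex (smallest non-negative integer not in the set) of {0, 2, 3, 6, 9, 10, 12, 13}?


Set = {0, 2, 3, 6, 9, 10, 12, 13}
0 is in the set.
1 is NOT in the set. This is the mex.
mex = 1

1


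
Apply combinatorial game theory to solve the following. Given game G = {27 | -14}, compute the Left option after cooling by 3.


Original game: {27 | -14} (a switch {a | b} with a > b).
Cooling by t (for t below the temperature (a - b)/2 = 41/2) taxes each move by t: {a | b} cooled by t is {a - t | b + t}.
Cooling amount: t = 3
Cooled Left option: 27 - 3 = 24
Cooled Right option: -14 + 3 = -11
Cooled game: {24 | -11}
Left option = 24

24


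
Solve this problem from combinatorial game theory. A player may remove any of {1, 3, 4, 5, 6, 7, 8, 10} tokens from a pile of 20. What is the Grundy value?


The subtraction set is S = {1, 3, 4, 5, 6, 7, 8, 10}.
G(k) = mex{ G(k - s) : s in S, s <= k }. We compute iteratively: G(0) = 0.
G(1) = mex({0}) = 1
G(2) = mex({1}) = 0
G(3) = mex({0}) = 1
G(4) = mex({0, 1}) = 2
G(5) = mex({0, 1, 2}) = 3
G(6) = mex({0, 1, 3}) = 2
G(7) = mex({0, 1, 2}) = 3
G(8) = mex({0, 1, 2, 3}) = 4
G(9) = mex({0, 1, 2, 3, 4}) = 5
G(10) = mex({0, 1, 2, 3, 5}) = 4
G(11) = mex({1, 2, 3, 4}) = 0
G(12) = mex({0, 2, 3, 4, 5}) = 1
G(13) = mex({1, 2, 3, 4, 5}) = 0
G(14) = mex({0, 2, 3, 4, 5}) = 1
G(15) = mex({0, 1, 3, 4, 5}) = 2
G(16) = mex({0, 1, 2, 4, 5}) = 3
G(17) = mex({0, 1, 3, 4, 5}) = 2
G(18) = mex({0, 1, 2, 4}) = 3
G(19) = mex({0, 1, 2, 3, 5}) = 4
G(20) = mex({0, 1, 2, 3, 4}) = 5
Therefore G(20) = 5.

5


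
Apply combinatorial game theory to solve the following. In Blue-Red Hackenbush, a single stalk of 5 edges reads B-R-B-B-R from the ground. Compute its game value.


Edges (from ground): B-R-B-B-R
By Berlekamp's sign-expansion rule, a Blue-Red Hackenbush stalk has the value of the surreal number whose sign sequence is the edge sequence with B -> + and R -> -.
Sign sequence: +-++-
Trace the sign expansion in the surreal number tree, starting from 0:
Edge 1: B (sign +) -> bounds (0, +inf), value = 1
Edge 2: R (sign -) -> bounds (0, 1), value = 1/2
Edge 3: B (sign +) -> bounds (1/2, 1), value = 3/4
Edge 4: B (sign +) -> bounds (3/4, 1), value = 7/8
Edge 5: R (sign -) -> bounds (3/4, 7/8), value = 13/16
Game value = 13/16

13/16


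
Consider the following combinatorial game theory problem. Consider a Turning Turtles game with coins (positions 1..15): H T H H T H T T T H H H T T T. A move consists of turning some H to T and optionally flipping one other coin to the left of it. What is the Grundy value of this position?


Coins: H T H H T H T T T H H H T T T
Key fact: a single head at position k behaves exactly like a Nim heap of size k (turning it to T and optionally flipping a coin at j < k corresponds to moving the heap from k to j, or to 0), and heads combine as a disjunctive sum (two heads at the same place would cancel, matching j XOR j = 0). So the Nim-value is the XOR of the 1-indexed positions of the heads.
Face-up positions (1-indexed): [1, 3, 4, 6, 10, 11, 12]
XOR 0 with 1: 0 XOR 1 = 1
XOR 1 with 3: 1 XOR 3 = 2
XOR 2 with 4: 2 XOR 4 = 6
XOR 6 with 6: 6 XOR 6 = 0
XOR 0 with 10: 0 XOR 10 = 10
XOR 10 with 11: 10 XOR 11 = 1
XOR 1 with 12: 1 XOR 12 = 13
Nim-value = 13

13


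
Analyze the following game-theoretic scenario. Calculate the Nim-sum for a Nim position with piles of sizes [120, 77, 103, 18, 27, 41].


We need the XOR (exclusive or) of all pile sizes.
After XOR-ing pile 1 (size 120): 0 XOR 120 = 120
After XOR-ing pile 2 (size 77): 120 XOR 77 = 53
After XOR-ing pile 3 (size 103): 53 XOR 103 = 82
After XOR-ing pile 4 (size 18): 82 XOR 18 = 64
After XOR-ing pile 5 (size 27): 64 XOR 27 = 91
After XOR-ing pile 6 (size 41): 91 XOR 41 = 114
The Nim-value of this position is 114.

114


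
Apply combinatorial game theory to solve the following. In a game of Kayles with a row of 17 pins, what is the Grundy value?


Kayles: a move removes 1 or 2 adjacent pins from a contiguous row.
Removing pins from a row of k leaves two independent rows (a, b) with a + b = k - 1 (one pin) or a + b = k - 2 (two pins); an end removal gives a = 0.
By Sprague-Grundy, G(k) = mex{ G(a) XOR G(b) } over all these splits. G(0) = 0.
G(1): splits (0,0):0^0=0 -> mex({0}) = 1
G(2): splits (0,1):0^1=1 (0,0):0^0=0 -> mex({0, 1}) = 2
G(3): splits (0,2):0^2=2 (1,1):1^1=0 (0,1):0^1=1 -> mex({0, 1, 2}) = 3
G(4): splits (0,3):0^3=3 (1,2):1^2=3 (0,2):0^2=2 (1,1):1^1=0 -> mex({0, 2, 3}) = 1
G(5): splits (0,4):0^1=1 (1,3):1^3=2 (2,2):2^2=0 (0,3):0^3=3 (1,2):1^2=3 -> mex({0, 1, 2, 3}) = 4
G(6) = mex({0, 1, 2, 4}) = 3
G(7) = mex({0, 1, 3, 4, 5}) = 2
G(8) = mex({0, 2, 3, 5, 6}) = 1
G(9) = mex({0, 1, 2, 3, 6, 7}) = 4
G(10) = mex({0, 1, 3, 4, 5, 7}) = 2
G(11) = mex({0, 1, 2, 3, 4, 5}) = 6
G(12) = mex({0, 1, 2, 3, 5, 6, 7}) = 4
G(13) = mex({0, 2, 3, 4, 6, 7}) = 1
G(14) = mex({0, 1, 4, 5, 6, 7}) = 2
G(15) = mex({0, 1, 2, 3, 4, 5, 6}) = 7
G(16) = mex({0, 2, 3, 5, 6, 7}) = 1
G(17) = mex({0, 1, 2, 3, 5, 6, 7}) = 4
Therefore G(17) = 4.

4


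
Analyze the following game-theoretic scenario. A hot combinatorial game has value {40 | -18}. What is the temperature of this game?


The game is {40 | -18}, a switch {a | b} with numbers a > b.
Cooling {a | b} by t gives {a - t | b + t}, which stops being hot when a - t = b + t, i.e. at t = (a - b)/2. So the temperature of a switch is (a - b)/2.
Temperature = (Left option - Right option) / 2
= (40 - (-18)) / 2
= 58 / 2
= 29

29


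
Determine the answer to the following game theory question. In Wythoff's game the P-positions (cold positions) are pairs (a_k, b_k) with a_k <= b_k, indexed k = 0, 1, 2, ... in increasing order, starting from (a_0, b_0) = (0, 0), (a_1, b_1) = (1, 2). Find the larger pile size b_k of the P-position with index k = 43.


By Wythoff's theorem, a_k = floor(k * phi) and b_k = floor(k * phi^2) = a_k + k, where phi = (1 + sqrt(5))/2 is the golden ratio.
phi = (1 + sqrt(5))/2 = 1.618034
phi^2 = phi + 1 = 2.618034
k = 43
k * phi^2 = 43 * 2.618034 = 112.575462
b_43 = floor(k * phi^2) = 112 (check: a_43 + k = 69 + 43 = 112)

112


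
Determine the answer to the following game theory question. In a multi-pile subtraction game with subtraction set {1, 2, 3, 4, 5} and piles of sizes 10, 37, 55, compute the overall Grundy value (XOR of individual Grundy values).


Subtraction set: {1, 2, 3, 4, 5}
For this subtraction set, G(n) = n mod 6 (period = max + 1 = 6).
Pile 1 (size 10): G(10) = 10 mod 6 = 4
Pile 2 (size 37): G(37) = 37 mod 6 = 1
Pile 3 (size 55): G(55) = 55 mod 6 = 1
Total Grundy value = XOR of all: 4 XOR 1 XOR 1 = 4

4


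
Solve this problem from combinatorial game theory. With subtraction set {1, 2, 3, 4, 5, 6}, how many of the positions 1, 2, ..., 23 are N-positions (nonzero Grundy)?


Subtraction set S = {1, 2, 3, 4, 5, 6}, so G(n) = n mod 7.
G(n) = 0 when n is a multiple of 7.
Multiples of 7 in [1, 23]: 3
N-positions (nonzero Grundy) = 23 - 3 = 20

20


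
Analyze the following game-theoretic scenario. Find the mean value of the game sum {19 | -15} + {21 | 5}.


G1 = {19 | -15}, G2 = {21 | 5}
Each is a switch {a | b} with numbers a > b; its mean value is (a + b)/2, and mean value is additive over game sums: m(G1 + G2) = m(G1) + m(G2).
Mean of G1 = (19 + (-15))/2 = 4/2 = 2
Mean of G2 = (21 + (5))/2 = 26/2 = 13
Mean of G1 + G2 = 2 + 13 = 15

15


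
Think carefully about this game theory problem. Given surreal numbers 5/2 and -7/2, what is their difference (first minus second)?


x = 5/2, y = -7/2
Converting to common denominator: 2
x = 5/2, y = -7/2
x - y = 5/2 - -7/2 = 6

6


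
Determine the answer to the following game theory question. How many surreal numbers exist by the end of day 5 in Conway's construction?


Day 0: {|} = 0 is born. Count = 1.
Day n: the number of surreal numbers born by day n is 2^(n+1) - 1.
By day 0: 2^1 - 1 = 1
By day 1: 2^2 - 1 = 3
By day 2: 2^3 - 1 = 7
By day 3: 2^4 - 1 = 15
By day 4: 2^5 - 1 = 31
By day 5: 2^6 - 1 = 63
By day 5: 63 surreal numbers.

63


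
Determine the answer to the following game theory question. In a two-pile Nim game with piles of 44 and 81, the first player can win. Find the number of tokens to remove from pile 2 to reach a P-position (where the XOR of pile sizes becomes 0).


Piles: 44 and 81
Current XOR: 44 XOR 81 = 125 (non-zero, so this is an N-position).
To make the XOR zero, we need to find a move that balances the piles.
For pile 2 (size 81): target = 81 XOR 125 = 44
We reduce pile 2 from 81 to 44.
Tokens removed: 81 - 44 = 37
Verification: 44 XOR 44 = 0

37


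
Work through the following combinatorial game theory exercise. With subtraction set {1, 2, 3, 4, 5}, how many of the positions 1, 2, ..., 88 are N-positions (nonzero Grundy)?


Subtraction set S = {1, 2, 3, 4, 5}, so G(n) = n mod 6.
G(n) = 0 when n is a multiple of 6.
Multiples of 6 in [1, 88]: 14
N-positions (nonzero Grundy) = 88 - 14 = 74

74


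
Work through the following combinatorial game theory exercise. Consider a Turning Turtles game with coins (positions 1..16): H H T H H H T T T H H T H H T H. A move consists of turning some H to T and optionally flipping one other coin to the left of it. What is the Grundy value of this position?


Coins: H H T H H H T T T H H T H H T H
Key fact: a single head at position k behaves exactly like a Nim heap of size k (turning it to T and optionally flipping a coin at j < k corresponds to moving the heap from k to j, or to 0), and heads combine as a disjunctive sum (two heads at the same place would cancel, matching j XOR j = 0). So the Nim-value is the XOR of the 1-indexed positions of the heads.
Face-up positions (1-indexed): [1, 2, 4, 5, 6, 10, 11, 13, 14, 16]
XOR 0 with 1: 0 XOR 1 = 1
XOR 1 with 2: 1 XOR 2 = 3
XOR 3 with 4: 3 XOR 4 = 7
XOR 7 with 5: 7 XOR 5 = 2
XOR 2 with 6: 2 XOR 6 = 4
XOR 4 with 10: 4 XOR 10 = 14
XOR 14 with 11: 14 XOR 11 = 5
XOR 5 with 13: 5 XOR 13 = 8
XOR 8 with 14: 8 XOR 14 = 6
XOR 6 with 16: 6 XOR 16 = 22
Nim-value = 22

22


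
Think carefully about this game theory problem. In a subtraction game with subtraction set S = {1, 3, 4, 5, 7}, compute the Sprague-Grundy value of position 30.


The subtraction set is S = {1, 3, 4, 5, 7}.
G(k) = mex{ G(k - s) : s in S, s <= k }. We compute iteratively: G(0) = 0.
G(1) = mex({0}) = 1
G(2) = mex({1}) = 0
G(3) = mex({0}) = 1
G(4) = mex({0, 1}) = 2
G(5) = mex({0, 1, 2}) = 3
G(6) = mex({0, 1, 3}) = 2
G(7) = mex({0, 1, 2}) = 3
G(8) = mex({1, 2, 3}) = 0
G(9) = mex({0, 2, 3}) = 1
G(10) = mex({1, 2, 3}) = 0
G(11) = mex({0, 2, 3}) = 1
G(12) = mex({0, 1, 3}) = 2
G(13) = mex({0, 1, 2}) = 3
G(14) = mex({0, 1, 3}) = 2
Observe that G(8)..G(14) = 0, 1, 0, 1, 2, 3, 2 repeats G(0)..G(6) = 0, 1, 0, 1, 2, 3, 2.
For k >= max(S) = 7, G(k) is determined by the previous 7 values G(k-7)..G(k-1); a window of 7 consecutive values has recurred shifted by 8, so by induction G(k + 8) = G(k) for all k >= 0: the sequence is periodic from the start with period 8.
One period: G(0..7) = 0, 1, 0, 1, 2, 3, 2, 3.
30 mod 8 = 6, so G(30) = G(6) = 2.

2


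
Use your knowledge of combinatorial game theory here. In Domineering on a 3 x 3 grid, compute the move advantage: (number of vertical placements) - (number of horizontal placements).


Board is 3 x 3 (rows x cols).
Left (vertical) placements: (rows-1) * cols = 2 * 3 = 6
Right (horizontal) placements: rows * (cols-1) = 3 * 2 = 6
Advantage = Left - Right = 6 - 6 = 0

0


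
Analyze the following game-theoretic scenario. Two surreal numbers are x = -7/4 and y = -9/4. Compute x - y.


x = -7/4, y = -9/4
Converting to common denominator: 4
x = -7/4, y = -9/4
x - y = -7/4 - -9/4 = 1/2

1/2


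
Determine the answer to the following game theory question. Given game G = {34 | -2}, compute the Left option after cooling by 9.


Original game: {34 | -2} (a switch {a | b} with a > b).
Cooling by t (for t below the temperature (a - b)/2 = 18) taxes each move by t: {a | b} cooled by t is {a - t | b + t}.
Cooling amount: t = 9
Cooled Left option: 34 - 9 = 25
Cooled Right option: -2 + 9 = 7
Cooled game: {25 | 7}
Left option = 25

25


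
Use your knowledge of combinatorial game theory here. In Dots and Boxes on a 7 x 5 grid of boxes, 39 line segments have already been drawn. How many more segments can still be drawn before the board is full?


Grid: 7 x 5 boxes, i.e. 8 rows and 6 columns of dots.
Horizontal edges: (rows + 1) * cols = 8 * 5 = 40
Vertical edges: rows * (cols + 1) = 7 * 6 = 42
Total edges: 40 + 42 = 82
Edges drawn: 39
Remaining: 82 - 39 = 43

43


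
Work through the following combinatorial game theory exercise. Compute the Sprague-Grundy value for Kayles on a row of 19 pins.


Kayles: a move removes 1 or 2 adjacent pins from a contiguous row.
Removing pins from a row of k leaves two independent rows (a, b) with a + b = k - 1 (one pin) or a + b = k - 2 (two pins); an end removal gives a = 0.
By Sprague-Grundy, G(k) = mex{ G(a) XOR G(b) } over all these splits. G(0) = 0.
G(1): splits (0,0):0^0=0 -> mex({0}) = 1
G(2): splits (0,1):0^1=1 (0,0):0^0=0 -> mex({0, 1}) = 2
G(3): splits (0,2):0^2=2 (1,1):1^1=0 (0,1):0^1=1 -> mex({0, 1, 2}) = 3
G(4): splits (0,3):0^3=3 (1,2):1^2=3 (0,2):0^2=2 (1,1):1^1=0 -> mex({0, 2, 3}) = 1
G(5): splits (0,4):0^1=1 (1,3):1^3=2 (2,2):2^2=0 (0,3):0^3=3 (1,2):1^2=3 -> mex({0, 1, 2, 3}) = 4
G(6) = mex({0, 1, 2, 4}) = 3
G(7) = mex({0, 1, 3, 4, 5}) = 2
G(8) = mex({0, 2, 3, 5, 6}) = 1
G(9) = mex({0, 1, 2, 3, 6, 7}) = 4
G(10) = mex({0, 1, 3, 4, 5, 7}) = 2
G(11) = mex({0, 1, 2, 3, 4, 5}) = 6
G(12) = mex({0, 1, 2, 3, 5, 6, 7}) = 4
G(13) = mex({0, 2, 3, 4, 6, 7}) = 1
G(14) = mex({0, 1, 4, 5, 6, 7}) = 2
G(15) = mex({0, 1, 2, 3, 4, 5, 6}) = 7
G(16) = mex({0, 2, 3, 5, 6, 7}) = 1
G(17) = mex({0, 1, 2, 3, 5, 6, 7}) = 4
G(18) = mex({0, 1, 2, 4, 5, 6}) = 3
G(19) = mex({0, 1, 3, 4, 5, 7}) = 2
Therefore G(19) = 2.

2
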